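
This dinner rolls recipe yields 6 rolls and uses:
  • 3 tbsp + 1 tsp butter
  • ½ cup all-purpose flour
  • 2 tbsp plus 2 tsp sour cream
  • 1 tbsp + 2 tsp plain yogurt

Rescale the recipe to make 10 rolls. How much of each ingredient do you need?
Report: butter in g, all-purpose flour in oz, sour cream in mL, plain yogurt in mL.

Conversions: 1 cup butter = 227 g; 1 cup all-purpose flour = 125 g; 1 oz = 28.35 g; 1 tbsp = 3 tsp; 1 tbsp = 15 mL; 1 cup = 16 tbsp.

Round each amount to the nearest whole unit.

Scaling factor: 10/6 = 5/3.
butter: (3 tbsp + 1 tsp = 10/3 tbsp) × 5/3 ÷ 16 tbsp/cup × 227 g/cup ≈ 79 g
all-purpose flour: 0.5 cup × 5/3 × 125 g/cup ÷ 28.35 g/oz ≈ 4 oz
sour cream: (2 tbsp + 2 tsp = 8/3 tbsp) × 5/3 × 15 mL/tbsp ≈ 67 mL
plain yogurt: (1 tbsp + 2 tsp = 5/3 tbsp) × 5/3 × 15 mL/tbsp ≈ 42 mL

butter: 79 g; all-purpose flour: 4 oz; sour cream: 67 mL; plain yogurt: 42 mL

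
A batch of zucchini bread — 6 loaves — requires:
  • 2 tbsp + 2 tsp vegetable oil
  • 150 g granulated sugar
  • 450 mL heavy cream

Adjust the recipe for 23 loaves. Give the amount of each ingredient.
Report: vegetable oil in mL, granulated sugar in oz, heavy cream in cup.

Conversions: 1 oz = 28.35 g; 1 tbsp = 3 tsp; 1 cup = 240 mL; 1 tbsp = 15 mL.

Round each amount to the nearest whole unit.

Scaling factor: 23/6.
vegetable oil: (2 tbsp + 2 tsp = 8/3 tbsp) × 23/6 × 15 mL/tbsp ≈ 153 mL
granulated sugar: 150 g × 23/6 ÷ 28.35 g/oz ≈ 20 oz
heavy cream: 450 mL × 23/6 ÷ 240 mL/cup ≈ 7 cup

vegetable oil: 153 mL; granulated sugar: 20 oz; heavy cream: 7 cup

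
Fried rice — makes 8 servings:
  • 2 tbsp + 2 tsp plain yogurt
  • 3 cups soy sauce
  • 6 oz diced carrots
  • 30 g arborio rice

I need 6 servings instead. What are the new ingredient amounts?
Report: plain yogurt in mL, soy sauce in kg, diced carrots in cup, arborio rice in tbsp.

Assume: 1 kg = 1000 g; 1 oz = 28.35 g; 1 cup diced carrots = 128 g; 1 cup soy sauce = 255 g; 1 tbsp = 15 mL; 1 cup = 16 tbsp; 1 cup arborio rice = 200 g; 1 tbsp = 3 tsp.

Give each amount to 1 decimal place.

Scaling factor: 6/8 = 3/4 = 0.75.
plain yogurt: (2 tbsp + 2 tsp = 8/3 tbsp) × 3/4 × 15 mL/tbsp = 30.0 mL
soy sauce: 3 cup × 3/4 × 255 g/cup ÷ 1000 g/kg ≈ 0.6 kg
diced carrots: 6 oz × 3/4 × 28.35 g/oz ÷ 128 g/cup ≈ 1.0 cup
arborio rice: 30 g × 3/4 ÷ 200 g/cup × 16 tbsp/cup = 1.8 tbsp

plain yogurt: 30.0 mL; soy sauce: 0.6 kg; diced carrots: 1.0 cup; arborio rice: 1.8 tbsp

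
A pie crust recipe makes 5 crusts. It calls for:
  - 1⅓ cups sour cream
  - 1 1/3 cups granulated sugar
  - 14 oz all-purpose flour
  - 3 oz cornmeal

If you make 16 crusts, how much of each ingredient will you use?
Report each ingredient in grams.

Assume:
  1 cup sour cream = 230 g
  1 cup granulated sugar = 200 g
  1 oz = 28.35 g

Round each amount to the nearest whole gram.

Scaling factor: 16/5 = 3.2.
sour cream: 4/3 cup × 16/5 × 230 g/cup ≈ 981 g
granulated sugar: 4/3 cup × 16/5 × 200 g/cup ≈ 853 g
all-purpose flour: 14 oz × 16/5 × 28.35 g/oz ≈ 1270 g
cornmeal: 3 oz × 16/5 × 28.35 g/oz ≈ 272 g

sour cream: 981 g; granulated sugar: 853 g; all-purpose flour: 1270 g; cornmeal: 272 g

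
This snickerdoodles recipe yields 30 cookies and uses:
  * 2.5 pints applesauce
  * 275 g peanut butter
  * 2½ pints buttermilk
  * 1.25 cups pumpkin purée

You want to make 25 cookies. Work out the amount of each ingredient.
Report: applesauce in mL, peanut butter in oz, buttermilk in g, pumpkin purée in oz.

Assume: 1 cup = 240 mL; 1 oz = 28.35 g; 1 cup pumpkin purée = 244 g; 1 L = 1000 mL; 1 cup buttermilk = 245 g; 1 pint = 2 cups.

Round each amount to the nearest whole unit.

applesauce: 1000 mL; peanut butter: 8 oz; buttermilk: 1021 g; pumpkin purée: 9 oz

Scaling factor: 25/30 = 5/6.
applesauce: 2.5 pint × 5/6 × 2 cup/pint × 240 mL/cup = 1000 mL
peanut butter: 275 g × 5/6 ÷ 28.35 g/oz ≈ 8 oz
buttermilk: 2.5 pint × 5/6 × 2 cup/pint × 245 g/cup ≈ 1021 g
pumpkin purée: 1.25 cup × 5/6 × 244 g/cup ÷ 28.35 g/oz ≈ 9 oz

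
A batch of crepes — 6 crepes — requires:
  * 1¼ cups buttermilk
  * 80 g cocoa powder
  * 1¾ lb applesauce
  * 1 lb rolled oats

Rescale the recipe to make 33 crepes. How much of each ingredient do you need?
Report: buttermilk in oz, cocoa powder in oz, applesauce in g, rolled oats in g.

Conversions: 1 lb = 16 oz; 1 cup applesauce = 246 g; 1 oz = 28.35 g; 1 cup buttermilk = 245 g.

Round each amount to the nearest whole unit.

buttermilk: 59 oz; cocoa powder: 16 oz; applesauce: 4366 g; rolled oats: 2495 g

Scaling factor: 33/6 = 11/2 = 5.5.
buttermilk: 1.25 cup × 11/2 × 245 g/cup ÷ 28.35 g/oz ≈ 59 oz
cocoa powder: 80 g × 11/2 ÷ 28.35 g/oz ≈ 16 oz
applesauce: 1.75 lb × 11/2 × 16 oz/lb × 28.35 g/oz ≈ 4366 g
rolled oats: 1 lb × 11/2 × 16 oz/lb × 28.35 g/oz ≈ 2495 g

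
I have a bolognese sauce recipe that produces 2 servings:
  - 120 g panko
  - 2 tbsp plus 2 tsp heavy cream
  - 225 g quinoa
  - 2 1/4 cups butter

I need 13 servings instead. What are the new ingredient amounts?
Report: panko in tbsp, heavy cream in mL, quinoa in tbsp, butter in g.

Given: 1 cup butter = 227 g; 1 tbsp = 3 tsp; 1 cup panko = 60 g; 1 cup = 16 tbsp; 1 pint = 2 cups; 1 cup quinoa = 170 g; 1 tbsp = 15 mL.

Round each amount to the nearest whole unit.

panko: 208 tbsp; heavy cream: 260 mL; quinoa: 138 tbsp; butter: 3320 g

Scaling factor: 13/2 = 6.5.
panko: 120 g × 13/2 ÷ 60 g/cup × 16 tbsp/cup = 208 tbsp
heavy cream: (2 tbsp + 2 tsp = 8/3 tbsp) × 13/2 × 15 mL/tbsp = 260 mL
quinoa: 225 g × 13/2 ÷ 170 g/cup × 16 tbsp/cup ≈ 138 tbsp
butter: 2.25 cup × 13/2 × 227 g/cup ≈ 3320 g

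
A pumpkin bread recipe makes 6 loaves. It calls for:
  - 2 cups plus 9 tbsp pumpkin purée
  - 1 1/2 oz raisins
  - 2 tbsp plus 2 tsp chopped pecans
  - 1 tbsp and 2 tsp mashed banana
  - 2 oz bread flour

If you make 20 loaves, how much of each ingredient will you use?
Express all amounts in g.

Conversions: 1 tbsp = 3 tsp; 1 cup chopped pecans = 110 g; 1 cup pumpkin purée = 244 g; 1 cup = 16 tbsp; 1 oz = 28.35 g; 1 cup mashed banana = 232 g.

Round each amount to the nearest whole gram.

pumpkin purée: 2084 g; raisins: 142 g; chopped pecans: 61 g; mashed banana: 81 g; bread flour: 189 g

Scaling factor: 20/6 = 10/3.
pumpkin purée: (2 cup + 9 tbsp = 2.5625 cup) × 10/3 × 244 g/cup ≈ 2084 g
raisins: 1.5 oz × 10/3 × 28.35 g/oz ≈ 142 g
chopped pecans: (2 tbsp + 2 tsp = 8/3 tbsp) × 10/3 ÷ 16 tbsp/cup × 110 g/cup ≈ 61 g
mashed banana: (1 tbsp + 2 tsp = 5/3 tbsp) × 10/3 ÷ 16 tbsp/cup × 232 g/cup ≈ 81 g
bread flour: 2 oz × 10/3 × 28.35 g/oz = 189 g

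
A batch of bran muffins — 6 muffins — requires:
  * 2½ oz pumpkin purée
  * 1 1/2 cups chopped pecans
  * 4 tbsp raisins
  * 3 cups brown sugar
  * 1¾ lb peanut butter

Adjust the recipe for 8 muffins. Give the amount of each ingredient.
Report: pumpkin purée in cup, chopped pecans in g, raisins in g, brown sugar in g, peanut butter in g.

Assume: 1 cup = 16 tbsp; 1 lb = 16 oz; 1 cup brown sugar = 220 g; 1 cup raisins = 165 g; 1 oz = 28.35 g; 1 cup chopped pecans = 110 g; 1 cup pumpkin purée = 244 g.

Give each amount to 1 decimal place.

Scaling factor: 8/6 = 4/3.
pumpkin purée: 2.5 oz × 4/3 × 28.35 g/oz ÷ 244 g/cup ≈ 0.4 cup
chopped pecans: 1.5 cup × 4/3 × 110 g/cup = 220.0 g
raisins: 4 tbsp × 4/3 ÷ 16 tbsp/cup × 165 g/cup = 55.0 g
brown sugar: 3 cup × 4/3 × 220 g/cup = 880.0 g
peanut butter: 1.75 lb × 4/3 × 16 oz/lb × 28.35 g/oz = 1058.4 g

pumpkin purée: 0.4 cup; chopped pecans: 220.0 g; raisins: 55.0 g; brown sugar: 880.0 g; peanut butter: 1058.4 g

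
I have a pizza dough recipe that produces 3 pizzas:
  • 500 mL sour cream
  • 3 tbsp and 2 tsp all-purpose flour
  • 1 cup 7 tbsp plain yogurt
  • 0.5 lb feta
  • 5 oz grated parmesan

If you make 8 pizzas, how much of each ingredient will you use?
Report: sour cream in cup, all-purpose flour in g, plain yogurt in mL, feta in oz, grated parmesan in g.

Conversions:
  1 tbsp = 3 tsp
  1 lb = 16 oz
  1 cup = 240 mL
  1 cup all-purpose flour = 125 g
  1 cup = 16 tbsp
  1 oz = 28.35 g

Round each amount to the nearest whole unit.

Scaling factor: 8/3.
sour cream: 500 mL × 8/3 ÷ 240 mL/cup ≈ 6 cup
all-purpose flour: (3 tbsp + 2 tsp = 11/3 tbsp) × 8/3 ÷ 16 tbsp/cup × 125 g/cup ≈ 76 g
plain yogurt: (1 cup + 7 tbsp = 1.4375 cup) × 8/3 × 240 mL/cup = 920 mL
feta: 0.5 lb × 8/3 × 16 oz/lb ≈ 21 oz
grated parmesan: 5 oz × 8/3 × 28.35 g/oz = 378 g

sour cream: 6 cup; all-purpose flour: 76 g; plain yogurt: 920 mL; feta: 21 oz; grated parmesan: 378 g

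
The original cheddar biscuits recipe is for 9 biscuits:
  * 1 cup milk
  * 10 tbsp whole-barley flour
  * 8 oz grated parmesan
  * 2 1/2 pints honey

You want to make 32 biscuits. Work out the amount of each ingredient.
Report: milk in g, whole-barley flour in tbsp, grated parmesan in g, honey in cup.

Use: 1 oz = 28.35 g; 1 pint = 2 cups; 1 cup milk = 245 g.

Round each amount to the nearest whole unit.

Scaling factor: 32/9.
milk: 1 cup × 32/9 × 245 g/cup ≈ 871 g
whole-barley flour: 10 tbsp × 32/9 ≈ 36 tbsp
grated parmesan: 8 oz × 32/9 × 28.35 g/oz ≈ 806 g
honey: 2.5 pint × 32/9 × 2 cup/pint ≈ 18 cup

milk: 871 g; whole-barley flour: 36 tbsp; grated parmesan: 806 g; honey: 18 cup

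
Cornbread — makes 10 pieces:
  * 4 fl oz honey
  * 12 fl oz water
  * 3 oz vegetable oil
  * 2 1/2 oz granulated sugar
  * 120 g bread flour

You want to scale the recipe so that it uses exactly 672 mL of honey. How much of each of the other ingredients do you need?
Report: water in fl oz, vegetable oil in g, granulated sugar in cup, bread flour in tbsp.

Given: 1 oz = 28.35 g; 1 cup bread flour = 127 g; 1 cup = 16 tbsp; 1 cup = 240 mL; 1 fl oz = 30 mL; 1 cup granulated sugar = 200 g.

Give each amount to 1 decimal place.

The original recipe has 120 mL of honey, so the scaling factor is 672 ÷ 120 = 28/5 = 5.6.
water: 12 fl oz × 28/5 = 67.2 fl oz
vegetable oil: 3 oz × 28/5 × 28.35 g/oz ≈ 476.3 g
granulated sugar: 2.5 oz × 28/5 × 28.35 g/oz ÷ 200 g/cup ≈ 2.0 cup
bread flour: 120 g × 28/5 ÷ 127 g/cup × 16 tbsp/cup ≈ 84.7 tbsp

water: 67.2 fl oz; vegetable oil: 476.3 g; granulated sugar: 2.0 cup; bread flour: 84.7 tbsp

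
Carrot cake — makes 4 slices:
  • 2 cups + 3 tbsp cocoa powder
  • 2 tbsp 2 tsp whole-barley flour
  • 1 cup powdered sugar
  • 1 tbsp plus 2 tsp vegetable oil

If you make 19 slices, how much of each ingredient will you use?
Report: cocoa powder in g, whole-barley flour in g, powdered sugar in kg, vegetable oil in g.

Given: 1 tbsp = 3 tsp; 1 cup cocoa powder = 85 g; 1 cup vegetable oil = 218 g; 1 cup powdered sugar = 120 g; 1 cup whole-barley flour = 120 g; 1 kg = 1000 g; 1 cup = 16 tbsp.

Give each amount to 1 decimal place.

cocoa powder: 883.2 g; whole-barley flour: 95.0 g; powdered sugar: 0.6 kg; vegetable oil: 107.9 g

Scaling factor: 19/4 = 4.75.
cocoa powder: (2 cup + 3 tbsp = 2.1875 cup) × 19/4 × 85 g/cup ≈ 883.2 g
whole-barley flour: (2 tbsp + 2 tsp = 8/3 tbsp) × 19/4 ÷ 16 tbsp/cup × 120 g/cup = 95.0 g
powdered sugar: 1 cup × 19/4 × 120 g/cup ÷ 1000 g/kg ≈ 0.6 kg
vegetable oil: (1 tbsp + 2 tsp = 5/3 tbsp) × 19/4 ÷ 16 tbsp/cup × 218 g/cup ≈ 107.9 g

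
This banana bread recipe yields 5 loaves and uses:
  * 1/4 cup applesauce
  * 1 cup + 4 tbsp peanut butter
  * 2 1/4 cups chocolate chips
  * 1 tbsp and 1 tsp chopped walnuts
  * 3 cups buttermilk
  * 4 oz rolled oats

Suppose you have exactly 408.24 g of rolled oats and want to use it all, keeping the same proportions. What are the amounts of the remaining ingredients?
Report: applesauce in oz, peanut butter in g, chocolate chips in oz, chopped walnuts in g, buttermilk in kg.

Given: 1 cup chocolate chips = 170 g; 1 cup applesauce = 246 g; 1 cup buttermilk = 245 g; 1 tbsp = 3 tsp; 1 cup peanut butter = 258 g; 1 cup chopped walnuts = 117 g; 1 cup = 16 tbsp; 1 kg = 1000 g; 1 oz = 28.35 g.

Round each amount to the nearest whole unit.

The original recipe has 113.4 g of rolled oats, so the scaling factor is 408.24 ÷ 113.4 = 18/5 = 3.6.
applesauce: 0.25 cup × 18/5 × 246 g/cup ÷ 28.35 g/oz ≈ 8 oz
peanut butter: (1 cup + 4 tbsp = 1.25 cup) × 18/5 × 258 g/cup = 1161 g
chocolate chips: 2.25 cup × 18/5 × 170 g/cup ÷ 28.35 g/oz ≈ 49 oz
chopped walnuts: (1 tbsp + 1 tsp = 4/3 tbsp) × 18/5 ÷ 16 tbsp/cup × 117 g/cup ≈ 35 g
buttermilk: 3 cup × 18/5 × 245 g/cup ÷ 1000 g/kg ≈ 3 kg

applesauce: 8 oz; peanut butter: 1161 g; chocolate chips: 49 oz; chopped walnuts: 35 g; buttermilk: 3 kg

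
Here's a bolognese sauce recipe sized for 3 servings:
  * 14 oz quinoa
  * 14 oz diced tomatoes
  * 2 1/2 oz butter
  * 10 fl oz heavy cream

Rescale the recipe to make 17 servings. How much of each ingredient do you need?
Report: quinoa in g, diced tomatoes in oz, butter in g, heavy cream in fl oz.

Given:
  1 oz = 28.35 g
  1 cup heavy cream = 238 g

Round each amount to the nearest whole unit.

Scaling factor: 17/3.
quinoa: 14 oz × 17/3 × 28.35 g/oz ≈ 2249 g
diced tomatoes: 14 oz × 17/3 ≈ 79 oz
butter: 2.5 oz × 17/3 × 28.35 g/oz ≈ 402 g
heavy cream: 10 fl oz × 17/3 ≈ 57 fl oz

quinoa: 2249 g; diced tomatoes: 79 oz; butter: 402 g; heavy cream: 57 fl oz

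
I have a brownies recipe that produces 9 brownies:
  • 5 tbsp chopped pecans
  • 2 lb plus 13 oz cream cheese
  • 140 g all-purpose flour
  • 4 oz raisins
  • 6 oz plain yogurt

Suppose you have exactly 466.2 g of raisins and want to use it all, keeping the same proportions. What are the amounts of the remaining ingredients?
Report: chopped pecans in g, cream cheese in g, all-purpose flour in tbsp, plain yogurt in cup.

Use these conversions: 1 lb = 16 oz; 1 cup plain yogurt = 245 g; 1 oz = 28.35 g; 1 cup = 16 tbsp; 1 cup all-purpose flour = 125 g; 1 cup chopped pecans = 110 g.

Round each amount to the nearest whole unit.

chopped pecans: 141 g; cream cheese: 5245 g; all-purpose flour: 74 tbsp; plain yogurt: 3 cup

The original recipe has 113.4 g of raisins, so the scaling factor is 466.2 ÷ 113.4 = 37/9.
chopped pecans: 5 tbsp × 37/9 ÷ 16 tbsp/cup × 110 g/cup ≈ 141 g
cream cheese: (2 lb + 13 oz = 2.8125 lb) × 37/9 × 16 oz/lb × 28.35 g/oz ≈ 5245 g
all-purpose flour: 140 g × 37/9 ÷ 125 g/cup × 16 tbsp/cup ≈ 74 tbsp
plain yogurt: 6 oz × 37/9 × 28.35 g/oz ÷ 245 g/cup ≈ 3 cup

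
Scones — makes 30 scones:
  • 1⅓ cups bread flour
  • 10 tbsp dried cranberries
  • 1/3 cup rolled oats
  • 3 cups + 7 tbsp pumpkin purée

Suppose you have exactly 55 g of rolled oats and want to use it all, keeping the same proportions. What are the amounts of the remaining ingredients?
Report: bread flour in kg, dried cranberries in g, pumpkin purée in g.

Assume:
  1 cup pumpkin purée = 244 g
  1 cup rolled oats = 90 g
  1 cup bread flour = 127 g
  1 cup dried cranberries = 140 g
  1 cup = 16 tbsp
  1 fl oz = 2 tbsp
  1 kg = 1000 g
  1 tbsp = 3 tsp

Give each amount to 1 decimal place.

The original recipe has 30 g of rolled oats, so the scaling factor is 55 ÷ 30 = 11/6.
bread flour: 4/3 cup × 11/6 × 127 g/cup ÷ 1000 g/kg ≈ 0.3 kg
dried cranberries: 10 tbsp × 11/6 ÷ 16 tbsp/cup × 140 g/cup ≈ 160.4 g
pumpkin purée: (3 cup + 7 tbsp = 3.4375 cup) × 11/6 × 244 g/cup ≈ 1537.7 g

bread flour: 0.3 kg; dried cranberries: 160.4 g; pumpkin purée: 1537.7 g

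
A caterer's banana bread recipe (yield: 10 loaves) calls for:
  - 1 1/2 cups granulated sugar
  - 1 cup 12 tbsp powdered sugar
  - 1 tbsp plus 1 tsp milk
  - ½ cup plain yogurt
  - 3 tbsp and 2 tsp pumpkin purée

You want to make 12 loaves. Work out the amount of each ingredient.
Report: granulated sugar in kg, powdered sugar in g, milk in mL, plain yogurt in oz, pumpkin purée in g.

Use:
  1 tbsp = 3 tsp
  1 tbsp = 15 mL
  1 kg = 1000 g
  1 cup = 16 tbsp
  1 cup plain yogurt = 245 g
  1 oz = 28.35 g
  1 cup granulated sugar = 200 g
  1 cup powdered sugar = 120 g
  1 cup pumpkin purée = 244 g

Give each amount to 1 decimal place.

granulated sugar: 0.4 kg; powdered sugar: 252.0 g; milk: 24.0 mL; plain yogurt: 5.2 oz; pumpkin purée: 67.1 g

Scaling factor: 12/10 = 6/5 = 1.2.
granulated sugar: 1.5 cup × 6/5 × 200 g/cup ÷ 1000 g/kg ≈ 0.4 kg
powdered sugar: (1 cup + 12 tbsp = 1.75 cup) × 6/5 × 120 g/cup = 252.0 g
milk: (1 tbsp + 1 tsp = 4/3 tbsp) × 6/5 × 15 mL/tbsp = 24.0 mL
plain yogurt: 0.5 cup × 6/5 × 245 g/cup ÷ 28.35 g/oz ≈ 5.2 oz
pumpkin purée: (3 tbsp + 2 tsp = 11/3 tbsp) × 6/5 ÷ 16 tbsp/cup × 244 g/cup = 67.1 g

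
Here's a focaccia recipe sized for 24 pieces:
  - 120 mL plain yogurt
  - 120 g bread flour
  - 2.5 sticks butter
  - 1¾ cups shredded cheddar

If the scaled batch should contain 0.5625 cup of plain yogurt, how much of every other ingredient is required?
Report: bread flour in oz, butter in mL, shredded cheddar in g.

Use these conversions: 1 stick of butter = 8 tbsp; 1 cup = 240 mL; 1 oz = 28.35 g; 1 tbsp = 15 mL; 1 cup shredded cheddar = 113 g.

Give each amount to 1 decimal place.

bread flour: 4.8 oz; butter: 337.5 mL; shredded cheddar: 222.5 g

The original recipe has 0.5 cup of plain yogurt, so the scaling factor is 0.5625 ÷ 0.5 = 9/8 = 1.125.
bread flour: 120 g × 9/8 ÷ 28.35 g/oz ≈ 4.8 oz
butter: 2.5 stick × 9/8 × 8 tbsp/stick × 15 mL/tbsp = 337.5 mL
shredded cheddar: 1.75 cup × 9/8 × 113 g/cup ≈ 222.5 g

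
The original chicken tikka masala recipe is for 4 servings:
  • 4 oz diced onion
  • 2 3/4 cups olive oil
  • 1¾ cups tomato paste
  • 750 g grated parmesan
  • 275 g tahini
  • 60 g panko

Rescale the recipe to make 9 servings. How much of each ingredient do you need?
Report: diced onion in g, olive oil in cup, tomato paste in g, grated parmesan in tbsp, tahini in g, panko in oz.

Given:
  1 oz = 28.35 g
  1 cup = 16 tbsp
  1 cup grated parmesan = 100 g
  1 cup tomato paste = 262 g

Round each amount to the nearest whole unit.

Scaling factor: 9/4 = 2.25.
diced onion: 4 oz × 9/4 × 28.35 g/oz ≈ 255 g
olive oil: 2.75 cup × 9/4 ≈ 6 cup
tomato paste: 1.75 cup × 9/4 × 262 g/cup ≈ 1032 g
grated parmesan: 750 g × 9/4 ÷ 100 g/cup × 16 tbsp/cup = 270 tbsp
tahini: 275 g × 9/4 ≈ 619 g
panko: 60 g × 9/4 ÷ 28.35 g/oz ≈ 5 oz

diced onion: 255 g; olive oil: 6 cup; tomato paste: 1032 g; grated parmesan: 270 tbsp; tahini: 619 g; panko: 5 oz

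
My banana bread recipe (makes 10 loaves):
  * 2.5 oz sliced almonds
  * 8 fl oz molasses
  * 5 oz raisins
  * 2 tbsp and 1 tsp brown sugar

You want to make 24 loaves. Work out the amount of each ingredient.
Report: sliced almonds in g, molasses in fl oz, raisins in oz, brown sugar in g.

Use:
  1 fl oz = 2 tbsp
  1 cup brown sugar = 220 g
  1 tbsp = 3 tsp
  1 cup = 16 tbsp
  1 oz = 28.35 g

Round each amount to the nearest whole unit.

Scaling factor: 24/10 = 12/5 = 2.4.
sliced almonds: 2.5 oz × 12/5 × 28.35 g/oz ≈ 170 g
molasses: 8 fl oz × 12/5 ≈ 19 fl oz
raisins: 5 oz × 12/5 = 12 oz
brown sugar: (2 tbsp + 1 tsp = 7/3 tbsp) × 12/5 ÷ 16 tbsp/cup × 220 g/cup = 77 g

sliced almonds: 170 g; molasses: 19 fl oz; raisins: 12 oz; brown sugar: 77 g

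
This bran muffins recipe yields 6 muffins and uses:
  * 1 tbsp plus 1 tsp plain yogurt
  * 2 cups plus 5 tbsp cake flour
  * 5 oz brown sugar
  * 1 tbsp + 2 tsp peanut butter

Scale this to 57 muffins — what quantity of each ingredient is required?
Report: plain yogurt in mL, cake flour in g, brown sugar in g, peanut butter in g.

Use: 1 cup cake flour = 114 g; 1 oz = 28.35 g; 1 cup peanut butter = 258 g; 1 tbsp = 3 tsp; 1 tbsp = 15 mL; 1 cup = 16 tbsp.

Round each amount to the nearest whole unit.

plain yogurt: 190 mL; cake flour: 2504 g; brown sugar: 1347 g; peanut butter: 255 g

Scaling factor: 57/6 = 19/2 = 9.5.
plain yogurt: (1 tbsp + 1 tsp = 4/3 tbsp) × 19/2 × 15 mL/tbsp = 190 mL
cake flour: (2 cup + 5 tbsp = 2.3125 cup) × 19/2 × 114 g/cup ≈ 2504 g
brown sugar: 5 oz × 19/2 × 28.35 g/oz ≈ 1347 g
peanut butter: (1 tbsp + 2 tsp = 5/3 tbsp) × 19/2 ÷ 16 tbsp/cup × 258 g/cup ≈ 255 g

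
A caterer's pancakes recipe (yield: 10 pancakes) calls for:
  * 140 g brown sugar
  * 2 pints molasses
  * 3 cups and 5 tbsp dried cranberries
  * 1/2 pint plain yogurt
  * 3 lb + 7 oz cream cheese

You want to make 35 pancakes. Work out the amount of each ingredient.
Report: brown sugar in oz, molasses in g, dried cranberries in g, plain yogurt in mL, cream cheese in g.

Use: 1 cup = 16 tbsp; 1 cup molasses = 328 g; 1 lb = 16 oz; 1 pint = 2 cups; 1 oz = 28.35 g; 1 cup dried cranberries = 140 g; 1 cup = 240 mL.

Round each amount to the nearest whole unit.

Scaling factor: 35/10 = 7/2 = 3.5.
brown sugar: 140 g × 7/2 ÷ 28.35 g/oz ≈ 17 oz
molasses: 2 pint × 7/2 × 2 cup/pint × 328 g/cup = 4592 g
dried cranberries: (3 cup + 5 tbsp = 3.3125 cup) × 7/2 × 140 g/cup ≈ 1623 g
plain yogurt: 0.5 pint × 7/2 × 2 cup/pint × 240 mL/cup = 840 mL
cream cheese: (3 lb + 7 oz = 3.4375 lb) × 7/2 × 16 oz/lb × 28.35 g/oz ≈ 5457 g

brown sugar: 17 oz; molasses: 4592 g; dried cranberries: 1623 g; plain yogurt: 840 mL; cream cheese: 5457 g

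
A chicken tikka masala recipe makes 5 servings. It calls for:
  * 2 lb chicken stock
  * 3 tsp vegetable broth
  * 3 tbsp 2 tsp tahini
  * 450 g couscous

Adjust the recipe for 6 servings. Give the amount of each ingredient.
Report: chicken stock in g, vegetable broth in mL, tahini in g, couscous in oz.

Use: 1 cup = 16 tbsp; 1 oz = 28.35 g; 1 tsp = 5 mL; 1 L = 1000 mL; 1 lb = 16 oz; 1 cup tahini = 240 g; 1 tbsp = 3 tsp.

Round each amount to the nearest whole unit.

chicken stock: 1089 g; vegetable broth: 18 mL; tahini: 66 g; couscous: 19 oz

Scaling factor: 6/5 = 1.2.
chicken stock: 2 lb × 6/5 × 16 oz/lb × 28.35 g/oz ≈ 1089 g
vegetable broth: 3 tsp × 6/5 × 5 mL/tsp = 18 mL
tahini: (3 tbsp + 2 tsp = 11/3 tbsp) × 6/5 ÷ 16 tbsp/cup × 240 g/cup = 66 g
couscous: 450 g × 6/5 ÷ 28.35 g/oz ≈ 19 oz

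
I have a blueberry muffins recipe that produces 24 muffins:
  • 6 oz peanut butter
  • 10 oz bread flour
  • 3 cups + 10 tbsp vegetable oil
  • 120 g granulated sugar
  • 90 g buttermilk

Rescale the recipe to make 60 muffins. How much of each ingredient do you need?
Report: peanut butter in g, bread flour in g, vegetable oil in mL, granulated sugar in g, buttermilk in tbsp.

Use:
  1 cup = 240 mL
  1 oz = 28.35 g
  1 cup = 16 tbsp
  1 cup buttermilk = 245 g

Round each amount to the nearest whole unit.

peanut butter: 425 g; bread flour: 709 g; vegetable oil: 2175 mL; granulated sugar: 300 g; buttermilk: 15 tbsp

Scaling factor: 60/24 = 5/2 = 2.5.
peanut butter: 6 oz × 5/2 × 28.35 g/oz ≈ 425 g
bread flour: 10 oz × 5/2 × 28.35 g/oz ≈ 709 g
vegetable oil: (3 cup + 10 tbsp = 3.625 cup) × 5/2 × 240 mL/cup = 2175 mL
granulated sugar: 120 g × 5/2 = 300 g
buttermilk: 90 g × 5/2 ÷ 245 g/cup × 16 tbsp/cup ≈ 15 tbsp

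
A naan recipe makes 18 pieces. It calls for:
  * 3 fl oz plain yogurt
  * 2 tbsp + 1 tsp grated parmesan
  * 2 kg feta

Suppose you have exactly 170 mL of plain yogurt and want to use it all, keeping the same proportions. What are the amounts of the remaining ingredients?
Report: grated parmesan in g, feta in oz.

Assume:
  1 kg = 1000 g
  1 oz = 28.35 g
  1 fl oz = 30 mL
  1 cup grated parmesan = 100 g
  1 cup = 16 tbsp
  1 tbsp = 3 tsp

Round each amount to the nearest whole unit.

The original recipe has 90 mL of plain yogurt, so the scaling factor is 170 ÷ 90 = 17/9.
grated parmesan: (2 tbsp + 1 tsp = 7/3 tbsp) × 17/9 ÷ 16 tbsp/cup × 100 g/cup ≈ 28 g
feta: 2 kg × 17/9 × 1000 g/kg ÷ 28.35 g/oz ≈ 133 oz

grated parmesan: 28 g; feta: 133 oz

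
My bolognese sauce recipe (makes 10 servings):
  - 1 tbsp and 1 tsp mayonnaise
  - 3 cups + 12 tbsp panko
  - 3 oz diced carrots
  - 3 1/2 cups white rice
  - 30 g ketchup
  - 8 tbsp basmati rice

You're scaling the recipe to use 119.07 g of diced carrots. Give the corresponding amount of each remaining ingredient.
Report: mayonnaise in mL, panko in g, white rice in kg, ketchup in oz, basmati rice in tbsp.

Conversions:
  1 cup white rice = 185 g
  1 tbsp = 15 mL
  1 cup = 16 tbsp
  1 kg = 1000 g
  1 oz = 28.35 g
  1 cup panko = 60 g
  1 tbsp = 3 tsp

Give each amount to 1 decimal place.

The original recipe has 85.05 g of diced carrots, so the scaling factor is 119.07 ÷ 85.05 = 7/5 = 1.4.
mayonnaise: (1 tbsp + 1 tsp = 4/3 tbsp) × 7/5 × 15 mL/tbsp = 28.0 mL
panko: (3 cup + 12 tbsp = 3.75 cup) × 7/5 × 60 g/cup = 315.0 g
white rice: 3.5 cup × 7/5 × 185 g/cup ÷ 1000 g/kg ≈ 0.9 kg
ketchup: 30 g × 7/5 ÷ 28.35 g/oz ≈ 1.5 oz
basmati rice: 8 tbsp × 7/5 = 11.2 tbsp

mayonnaise: 28.0 mL; panko: 315.0 g; white rice: 0.9 kg; ketchup: 1.5 oz; basmati rice: 11.2 tbsp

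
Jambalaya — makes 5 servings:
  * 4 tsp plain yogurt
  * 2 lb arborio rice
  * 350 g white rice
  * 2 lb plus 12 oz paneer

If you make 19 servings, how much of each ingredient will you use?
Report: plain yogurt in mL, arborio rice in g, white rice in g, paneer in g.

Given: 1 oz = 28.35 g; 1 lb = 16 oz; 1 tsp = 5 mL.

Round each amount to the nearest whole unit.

Scaling factor: 19/5 = 3.8.
plain yogurt: 4 tsp × 19/5 × 5 mL/tsp = 76 mL
arborio rice: 2 lb × 19/5 × 16 oz/lb × 28.35 g/oz ≈ 3447 g
white rice: 350 g × 19/5 = 1330 g
paneer: (2 lb + 12 oz = 2.75 lb) × 19/5 × 16 oz/lb × 28.35 g/oz ≈ 4740 g

plain yogurt: 76 mL; arborio rice: 3447 g; white rice: 1330 g; paneer: 4740 g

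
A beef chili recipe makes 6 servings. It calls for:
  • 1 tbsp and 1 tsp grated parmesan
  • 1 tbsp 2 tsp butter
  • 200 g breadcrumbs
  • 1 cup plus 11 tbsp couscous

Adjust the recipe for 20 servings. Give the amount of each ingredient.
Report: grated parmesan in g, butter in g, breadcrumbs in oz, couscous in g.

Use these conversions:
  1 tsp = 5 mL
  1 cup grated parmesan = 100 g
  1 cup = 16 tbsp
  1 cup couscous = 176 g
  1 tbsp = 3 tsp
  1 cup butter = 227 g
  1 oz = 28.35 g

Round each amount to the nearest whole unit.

grated parmesan: 28 g; butter: 79 g; breadcrumbs: 24 oz; couscous: 990 g

Scaling factor: 20/6 = 10/3.
grated parmesan: (1 tbsp + 1 tsp = 4/3 tbsp) × 10/3 ÷ 16 tbsp/cup × 100 g/cup ≈ 28 g
butter: (1 tbsp + 2 tsp = 5/3 tbsp) × 10/3 ÷ 16 tbsp/cup × 227 g/cup ≈ 79 g
breadcrumbs: 200 g × 10/3 ÷ 28.35 g/oz ≈ 24 oz
couscous: (1 cup + 11 tbsp = 1.6875 cup) × 10/3 × 176 g/cup = 990 g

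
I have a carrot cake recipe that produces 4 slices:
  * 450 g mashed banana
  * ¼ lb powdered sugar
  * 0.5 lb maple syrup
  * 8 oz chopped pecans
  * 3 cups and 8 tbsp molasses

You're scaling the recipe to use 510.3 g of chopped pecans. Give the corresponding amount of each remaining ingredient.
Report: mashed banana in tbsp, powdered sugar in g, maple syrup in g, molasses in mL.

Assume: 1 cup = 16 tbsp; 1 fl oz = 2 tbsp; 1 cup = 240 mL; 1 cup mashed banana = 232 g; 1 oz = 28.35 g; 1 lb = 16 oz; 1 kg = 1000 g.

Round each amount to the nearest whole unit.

The original recipe has 226.8 g of chopped pecans, so the scaling factor is 510.3 ÷ 226.8 = 9/4 = 2.25.
mashed banana: 450 g × 9/4 ÷ 232 g/cup × 16 tbsp/cup ≈ 70 tbsp
powdered sugar: 0.25 lb × 9/4 × 16 oz/lb × 28.35 g/oz ≈ 255 g
maple syrup: 0.5 lb × 9/4 × 16 oz/lb × 28.35 g/oz ≈ 510 g
molasses: (3 cup + 8 tbsp = 3.5 cup) × 9/4 × 240 mL/cup = 1890 mL

mashed banana: 70 tbsp; powdered sugar: 255 g; maple syrup: 510 g; molasses: 1890 mL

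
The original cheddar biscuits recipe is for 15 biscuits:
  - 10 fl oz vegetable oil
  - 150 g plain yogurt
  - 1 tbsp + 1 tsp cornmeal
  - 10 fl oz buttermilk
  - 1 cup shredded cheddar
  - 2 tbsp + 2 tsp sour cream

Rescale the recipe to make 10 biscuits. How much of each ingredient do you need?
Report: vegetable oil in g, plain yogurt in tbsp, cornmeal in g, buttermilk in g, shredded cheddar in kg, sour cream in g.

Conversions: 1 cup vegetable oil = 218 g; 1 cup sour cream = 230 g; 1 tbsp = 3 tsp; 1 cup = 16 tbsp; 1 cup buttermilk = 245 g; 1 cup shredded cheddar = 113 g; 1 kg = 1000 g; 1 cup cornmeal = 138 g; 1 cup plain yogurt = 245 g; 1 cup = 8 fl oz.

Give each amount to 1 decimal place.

vegetable oil: 181.7 g; plain yogurt: 6.5 tbsp; cornmeal: 7.7 g; buttermilk: 204.2 g; shredded cheddar: 0.1 kg; sour cream: 25.6 g

Scaling factor: 10/15 = 2/3.
vegetable oil: 10 fl oz × 2/3 ÷ 8 fl oz/cup × 218 g/cup ≈ 181.7 g
plain yogurt: 150 g × 2/3 ÷ 245 g/cup × 16 tbsp/cup ≈ 6.5 tbsp
cornmeal: (1 tbsp + 1 tsp = 4/3 tbsp) × 2/3 ÷ 16 tbsp/cup × 138 g/cup ≈ 7.7 g
buttermilk: 10 fl oz × 2/3 ÷ 8 fl oz/cup × 245 g/cup ≈ 204.2 g
shredded cheddar: 1 cup × 2/3 × 113 g/cup ÷ 1000 g/kg ≈ 0.1 kg
sour cream: (2 tbsp + 2 tsp = 8/3 tbsp) × 2/3 ÷ 16 tbsp/cup × 230 g/cup ≈ 25.6 g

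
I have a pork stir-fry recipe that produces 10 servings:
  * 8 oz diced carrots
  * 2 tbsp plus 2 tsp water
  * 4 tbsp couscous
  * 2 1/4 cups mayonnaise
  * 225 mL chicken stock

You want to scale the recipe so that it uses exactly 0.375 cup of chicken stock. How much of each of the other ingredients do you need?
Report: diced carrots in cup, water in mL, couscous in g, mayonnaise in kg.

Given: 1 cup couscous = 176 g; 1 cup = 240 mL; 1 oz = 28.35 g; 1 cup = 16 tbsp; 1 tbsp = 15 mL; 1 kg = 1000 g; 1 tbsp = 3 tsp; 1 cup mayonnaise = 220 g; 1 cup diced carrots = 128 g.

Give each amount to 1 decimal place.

diced carrots: 0.7 cup; water: 16.0 mL; couscous: 17.6 g; mayonnaise: 0.2 kg

The original recipe has 0.9375 cup of chicken stock, so the scaling factor is 0.375 ÷ 0.9375 = 2/5 = 0.4.
diced carrots: 8 oz × 2/5 × 28.35 g/oz ÷ 128 g/cup ≈ 0.7 cup
water: (2 tbsp + 2 tsp = 8/3 tbsp) × 2/5 × 15 mL/tbsp = 16.0 mL
couscous: 4 tbsp × 2/5 ÷ 16 tbsp/cup × 176 g/cup = 17.6 g
mayonnaise: 2.25 cup × 2/5 × 220 g/cup ÷ 1000 g/kg ≈ 0.2 kg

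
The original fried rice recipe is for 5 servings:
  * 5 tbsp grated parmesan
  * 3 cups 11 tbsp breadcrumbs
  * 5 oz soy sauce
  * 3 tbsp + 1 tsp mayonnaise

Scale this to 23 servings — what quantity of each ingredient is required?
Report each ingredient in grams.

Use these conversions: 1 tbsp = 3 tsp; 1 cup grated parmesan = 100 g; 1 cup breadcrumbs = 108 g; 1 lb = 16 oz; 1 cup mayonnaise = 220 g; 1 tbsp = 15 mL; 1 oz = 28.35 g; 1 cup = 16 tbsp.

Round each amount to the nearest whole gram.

grated parmesan: 144 g; breadcrumbs: 1832 g; soy sauce: 652 g; mayonnaise: 211 g

Scaling factor: 23/5 = 4.6.
grated parmesan: 5 tbsp × 23/5 ÷ 16 tbsp/cup × 100 g/cup ≈ 144 g
breadcrumbs: (3 cup + 11 tbsp = 3.6875 cup) × 23/5 × 108 g/cup ≈ 1832 g
soy sauce: 5 oz × 23/5 × 28.35 g/oz ≈ 652 g
mayonnaise: (3 tbsp + 1 tsp = 10/3 tbsp) × 23/5 ÷ 16 tbsp/cup × 220 g/cup ≈ 211 g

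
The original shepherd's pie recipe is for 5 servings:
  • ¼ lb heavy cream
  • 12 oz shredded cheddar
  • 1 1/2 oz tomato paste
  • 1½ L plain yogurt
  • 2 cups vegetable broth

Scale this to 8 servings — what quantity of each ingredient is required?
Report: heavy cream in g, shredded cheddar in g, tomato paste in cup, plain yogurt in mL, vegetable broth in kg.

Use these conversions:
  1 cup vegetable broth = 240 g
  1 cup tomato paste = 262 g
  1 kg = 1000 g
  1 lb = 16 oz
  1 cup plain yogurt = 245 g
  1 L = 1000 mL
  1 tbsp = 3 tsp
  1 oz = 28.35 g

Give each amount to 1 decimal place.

heavy cream: 181.4 g; shredded cheddar: 544.3 g; tomato paste: 0.3 cup; plain yogurt: 2400.0 mL; vegetable broth: 0.8 kg

Scaling factor: 8/5 = 1.6.
heavy cream: 0.25 lb × 8/5 × 16 oz/lb × 28.35 g/oz ≈ 181.4 g
shredded cheddar: 12 oz × 8/5 × 28.35 g/oz ≈ 544.3 g
tomato paste: 1.5 oz × 8/5 × 28.35 g/oz ÷ 262 g/cup ≈ 0.3 cup
plain yogurt: 1.5 L × 8/5 × 1000 mL/L = 2400.0 mL
vegetable broth: 2 cup × 8/5 × 240 g/cup ÷ 1000 g/kg ≈ 0.8 kg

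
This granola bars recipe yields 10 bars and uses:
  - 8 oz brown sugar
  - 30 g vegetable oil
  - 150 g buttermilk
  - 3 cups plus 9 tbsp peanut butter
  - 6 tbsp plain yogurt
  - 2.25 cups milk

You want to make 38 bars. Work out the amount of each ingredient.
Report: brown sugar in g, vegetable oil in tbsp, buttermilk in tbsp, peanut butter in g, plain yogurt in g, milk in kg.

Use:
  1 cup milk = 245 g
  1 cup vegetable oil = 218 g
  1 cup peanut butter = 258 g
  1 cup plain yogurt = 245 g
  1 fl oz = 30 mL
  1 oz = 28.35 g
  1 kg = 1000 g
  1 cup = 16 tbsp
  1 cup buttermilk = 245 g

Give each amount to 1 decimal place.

brown sugar: 861.8 g; vegetable oil: 8.4 tbsp; buttermilk: 37.2 tbsp; peanut butter: 3492.7 g; plain yogurt: 349.1 g; milk: 2.1 kg

Scaling factor: 38/10 = 19/5 = 3.8.
brown sugar: 8 oz × 19/5 × 28.35 g/oz ≈ 861.8 g
vegetable oil: 30 g × 19/5 ÷ 218 g/cup × 16 tbsp/cup ≈ 8.4 tbsp
buttermilk: 150 g × 19/5 ÷ 245 g/cup × 16 tbsp/cup ≈ 37.2 tbsp
peanut butter: (3 cup + 9 tbsp = 3.5625 cup) × 19/5 × 258 g/cup ≈ 3492.7 g
plain yogurt: 6 tbsp × 19/5 ÷ 16 tbsp/cup × 245 g/cup ≈ 349.1 g
milk: 2.25 cup × 19/5 × 245 g/cup ÷ 1000 g/kg ≈ 2.1 kg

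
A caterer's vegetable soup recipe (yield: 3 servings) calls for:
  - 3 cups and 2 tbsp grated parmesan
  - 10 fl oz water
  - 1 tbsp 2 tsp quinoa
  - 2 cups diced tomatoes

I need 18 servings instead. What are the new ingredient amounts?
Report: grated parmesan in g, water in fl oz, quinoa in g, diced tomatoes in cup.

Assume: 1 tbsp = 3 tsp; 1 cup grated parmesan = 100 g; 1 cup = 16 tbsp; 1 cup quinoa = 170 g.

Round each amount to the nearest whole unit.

grated parmesan: 1875 g; water: 60 fl oz; quinoa: 106 g; diced tomatoes: 12 cup

Scaling factor: 18/3 = 6.
grated parmesan: (3 cup + 2 tbsp = 3.125 cup) × 6 × 100 g/cup = 1875 g
water: 10 fl oz × 6 = 60 fl oz
quinoa: (1 tbsp + 2 tsp = 5/3 tbsp) × 6 ÷ 16 tbsp/cup × 170 g/cup ≈ 106 g
diced tomatoes: 2 cup × 6 = 12 cup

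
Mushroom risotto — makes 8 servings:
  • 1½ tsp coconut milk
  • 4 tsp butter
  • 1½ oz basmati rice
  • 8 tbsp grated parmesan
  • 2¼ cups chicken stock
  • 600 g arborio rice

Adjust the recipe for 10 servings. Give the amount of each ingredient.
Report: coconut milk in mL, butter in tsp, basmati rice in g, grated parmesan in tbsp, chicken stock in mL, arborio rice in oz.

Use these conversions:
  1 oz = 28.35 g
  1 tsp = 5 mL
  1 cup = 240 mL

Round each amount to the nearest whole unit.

Scaling factor: 10/8 = 5/4 = 1.25.
coconut milk: 1.5 tsp × 5/4 × 5 mL/tsp ≈ 9 mL
butter: 4 tsp × 5/4 = 5 tsp
basmati rice: 1.5 oz × 5/4 × 28.35 g/oz ≈ 53 g
grated parmesan: 8 tbsp × 5/4 = 10 tbsp
chicken stock: 2.25 cup × 5/4 × 240 mL/cup = 675 mL
arborio rice: 600 g × 5/4 ÷ 28.35 g/oz ≈ 26 oz

coconut milk: 9 mL; butter: 5 tsp; basmati rice: 53 g; grated parmesan: 10 tbsp; chicken stock: 675 mL; arborio rice: 26 oz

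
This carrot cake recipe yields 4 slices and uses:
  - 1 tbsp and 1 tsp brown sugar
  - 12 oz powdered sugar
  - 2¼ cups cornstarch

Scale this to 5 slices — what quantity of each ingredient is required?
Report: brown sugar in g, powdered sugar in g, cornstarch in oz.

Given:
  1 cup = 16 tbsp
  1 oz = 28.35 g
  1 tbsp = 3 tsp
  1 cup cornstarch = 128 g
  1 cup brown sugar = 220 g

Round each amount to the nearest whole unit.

Scaling factor: 5/4 = 1.25.
brown sugar: (1 tbsp + 1 tsp = 4/3 tbsp) × 5/4 ÷ 16 tbsp/cup × 220 g/cup ≈ 23 g
powdered sugar: 12 oz × 5/4 × 28.35 g/oz ≈ 425 g
cornstarch: 2.25 cup × 5/4 × 128 g/cup ÷ 28.35 g/oz ≈ 13 oz

brown sugar: 23 g; powdered sugar: 425 g; cornstarch: 13 oz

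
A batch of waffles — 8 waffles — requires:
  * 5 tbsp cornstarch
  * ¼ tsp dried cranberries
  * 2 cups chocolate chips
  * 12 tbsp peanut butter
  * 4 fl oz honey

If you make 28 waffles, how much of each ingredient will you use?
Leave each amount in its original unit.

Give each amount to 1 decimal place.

Scaling factor: 28/8 = 7/2 = 3.5.
cornstarch: 5 tbsp × 7/2 = 17.5 tbsp
dried cranberries: 0.25 tsp × 7/2 ≈ 0.9 tsp
chocolate chips: 2 cup × 7/2 = 7.0 cup
peanut butter: 12 tbsp × 7/2 = 42.0 tbsp
honey: 4 fl oz × 7/2 = 14.0 fl oz

cornstarch: 17.5 tbsp; dried cranberries: 0.9 tsp; chocolate chips: 7.0 cup; peanut butter: 42.0 tbsp; honey: 14.0 fl oz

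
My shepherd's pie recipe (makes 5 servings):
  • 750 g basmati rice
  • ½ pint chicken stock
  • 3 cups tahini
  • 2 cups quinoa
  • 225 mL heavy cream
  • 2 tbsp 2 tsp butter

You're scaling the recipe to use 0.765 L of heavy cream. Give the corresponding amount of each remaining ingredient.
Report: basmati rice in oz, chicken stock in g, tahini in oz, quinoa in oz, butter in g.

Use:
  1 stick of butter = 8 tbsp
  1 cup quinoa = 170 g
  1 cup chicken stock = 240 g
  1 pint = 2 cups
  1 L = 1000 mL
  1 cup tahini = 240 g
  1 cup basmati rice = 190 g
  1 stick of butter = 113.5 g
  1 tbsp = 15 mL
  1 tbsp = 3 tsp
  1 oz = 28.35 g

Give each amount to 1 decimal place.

The original recipe has 0.225 L of heavy cream, so the scaling factor is 0.765 ÷ 0.225 = 17/5 = 3.4.
basmati rice: 750 g × 17/5 ÷ 28.35 g/oz ≈ 89.9 oz
chicken stock: 0.5 pint × 17/5 × 2 cup/pint × 240 g/cup = 816.0 g
tahini: 3 cup × 17/5 × 240 g/cup ÷ 28.35 g/oz ≈ 86.3 oz
quinoa: 2 cup × 17/5 × 170 g/cup ÷ 28.35 g/oz ≈ 40.8 oz
butter: (2 tbsp + 2 tsp = 8/3 tbsp) × 17/5 ÷ 8 tbsp/stick × 113.5 g/stick ≈ 128.6 g

basmati rice: 89.9 oz; chicken stock: 816.0 g; tahini: 86.3 oz; quinoa: 40.8 oz; butter: 128.6 g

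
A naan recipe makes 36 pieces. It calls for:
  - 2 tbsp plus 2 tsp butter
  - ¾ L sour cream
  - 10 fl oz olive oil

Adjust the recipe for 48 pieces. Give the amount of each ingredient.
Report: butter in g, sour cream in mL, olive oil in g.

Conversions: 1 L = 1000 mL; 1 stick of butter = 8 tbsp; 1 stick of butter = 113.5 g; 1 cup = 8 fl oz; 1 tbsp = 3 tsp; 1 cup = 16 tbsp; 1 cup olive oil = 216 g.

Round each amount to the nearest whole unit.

butter: 50 g; sour cream: 1000 mL; olive oil: 360 g

Scaling factor: 48/36 = 4/3.
butter: (2 tbsp + 2 tsp = 8/3 tbsp) × 4/3 ÷ 8 tbsp/stick × 113.5 g/stick ≈ 50 g
sour cream: 0.75 L × 4/3 × 1000 mL/L = 1000 mL
olive oil: 10 fl oz × 4/3 ÷ 8 fl oz/cup × 216 g/cup = 360 g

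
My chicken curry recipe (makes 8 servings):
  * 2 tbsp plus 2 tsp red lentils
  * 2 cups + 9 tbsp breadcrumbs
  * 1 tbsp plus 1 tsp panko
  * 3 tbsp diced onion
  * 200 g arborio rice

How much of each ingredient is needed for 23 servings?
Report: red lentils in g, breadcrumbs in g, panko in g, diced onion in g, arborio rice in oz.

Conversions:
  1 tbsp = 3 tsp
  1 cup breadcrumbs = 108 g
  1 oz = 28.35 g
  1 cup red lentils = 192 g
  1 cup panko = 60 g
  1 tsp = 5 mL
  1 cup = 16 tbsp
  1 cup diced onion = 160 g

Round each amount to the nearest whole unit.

red lentils: 92 g; breadcrumbs: 796 g; panko: 14 g; diced onion: 86 g; arborio rice: 20 oz

Scaling factor: 23/8 = 2.875.
red lentils: (2 tbsp + 2 tsp = 8/3 tbsp) × 23/8 ÷ 16 tbsp/cup × 192 g/cup = 92 g
breadcrumbs: (2 cup + 9 tbsp = 2.5625 cup) × 23/8 × 108 g/cup ≈ 796 g
panko: (1 tbsp + 1 tsp = 4/3 tbsp) × 23/8 ÷ 16 tbsp/cup × 60 g/cup ≈ 14 g
diced onion: 3 tbsp × 23/8 ÷ 16 tbsp/cup × 160 g/cup ≈ 86 g
arborio rice: 200 g × 23/8 ÷ 28.35 g/oz ≈ 20 oz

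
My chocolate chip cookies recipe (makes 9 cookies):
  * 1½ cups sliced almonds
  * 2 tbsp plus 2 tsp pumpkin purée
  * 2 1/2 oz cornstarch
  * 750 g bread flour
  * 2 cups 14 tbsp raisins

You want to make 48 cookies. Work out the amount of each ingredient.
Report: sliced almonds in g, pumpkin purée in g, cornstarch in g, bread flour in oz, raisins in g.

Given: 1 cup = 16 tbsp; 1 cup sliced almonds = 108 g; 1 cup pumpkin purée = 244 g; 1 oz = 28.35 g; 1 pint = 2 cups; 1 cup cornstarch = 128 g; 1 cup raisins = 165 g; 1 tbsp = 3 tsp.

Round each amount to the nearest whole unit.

Scaling factor: 48/9 = 16/3.
sliced almonds: 1.5 cup × 16/3 × 108 g/cup = 864 g
pumpkin purée: (2 tbsp + 2 tsp = 8/3 tbsp) × 16/3 ÷ 16 tbsp/cup × 244 g/cup ≈ 217 g
cornstarch: 2.5 oz × 16/3 × 28.35 g/oz = 378 g
bread flour: 750 g × 16/3 ÷ 28.35 g/oz ≈ 141 oz
raisins: (2 cup + 14 tbsp = 2.875 cup) × 16/3 × 165 g/cup = 2530 g

sliced almonds: 864 g; pumpkin purée: 217 g; cornstarch: 378 g; bread flour: 141 oz; raisins: 2530 g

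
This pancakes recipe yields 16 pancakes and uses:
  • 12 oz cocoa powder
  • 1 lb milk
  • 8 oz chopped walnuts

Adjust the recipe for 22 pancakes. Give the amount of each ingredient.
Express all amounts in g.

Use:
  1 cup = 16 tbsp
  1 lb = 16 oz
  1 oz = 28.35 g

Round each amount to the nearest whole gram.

Scaling factor: 22/16 = 11/8 = 1.375.
cocoa powder: 12 oz × 11/8 × 28.35 g/oz ≈ 468 g
milk: 1 lb × 11/8 × 16 oz/lb × 28.35 g/oz ≈ 624 g
chopped walnuts: 8 oz × 11/8 × 28.35 g/oz ≈ 312 g

cocoa powder: 468 g; milk: 624 g; chopped walnuts: 312 g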